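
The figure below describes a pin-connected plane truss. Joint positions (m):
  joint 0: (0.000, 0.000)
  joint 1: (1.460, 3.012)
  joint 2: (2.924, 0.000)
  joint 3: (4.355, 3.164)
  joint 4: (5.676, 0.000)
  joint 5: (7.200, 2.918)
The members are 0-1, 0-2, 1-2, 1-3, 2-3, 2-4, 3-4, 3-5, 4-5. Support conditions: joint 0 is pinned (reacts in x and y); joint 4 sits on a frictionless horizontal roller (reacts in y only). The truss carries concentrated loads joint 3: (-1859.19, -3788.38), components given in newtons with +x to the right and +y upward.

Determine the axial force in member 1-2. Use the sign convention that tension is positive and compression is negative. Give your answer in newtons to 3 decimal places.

N=6 nodes, M=9 members, R=3 reactions → 2N=12, M+R=12
member 0 (0-1): L=3.3472, (cx,cy)=(0.4362,0.8999)
member 1 (0-2): L=2.9240, (cx,cy)=(1.0000,0.0000)
member 2 (1-2): L=3.3489, (cx,cy)=(0.4372,-0.8994)
member 3 (1-3): L=2.8990, (cx,cy)=(0.9986,0.0524)
member 4 (2-3): L=3.4726, (cx,cy)=(0.4121,0.9111)
member 5 (2-4): L=2.7520, (cx,cy)=(1.0000,0.0000)
member 6 (3-4): L=3.4287, (cx,cy)=(0.3853,-0.9228)
member 7 (3-5): L=2.8556, (cx,cy)=(0.9963,-0.0861)
member 8 (4-5): L=3.2920, (cx,cy)=(0.4629,0.8864)
solve A·x = −loads:
  F[0-1] = -2131.5207 N (compression)
  F[0-2] = -929.4515 N (compression)
  F[1-2] = +2026.6370 N (tension)
  F[1-3] = -1818.1888 N (compression)
  F[2-3] = -2000.4872 N (compression)
  F[2-4] = +780.8750 N (tension)
  F[3-4] = -2026.7833 N (compression)
  F[3-5] = -0.0000 N (tension)
  F[4-5] = +0.0000 N (tension)
  Rx@0 = +1859.1900 N
  Ry@0 = +1918.0633 N
  Ry@4 = +1870.3167 N

2026.637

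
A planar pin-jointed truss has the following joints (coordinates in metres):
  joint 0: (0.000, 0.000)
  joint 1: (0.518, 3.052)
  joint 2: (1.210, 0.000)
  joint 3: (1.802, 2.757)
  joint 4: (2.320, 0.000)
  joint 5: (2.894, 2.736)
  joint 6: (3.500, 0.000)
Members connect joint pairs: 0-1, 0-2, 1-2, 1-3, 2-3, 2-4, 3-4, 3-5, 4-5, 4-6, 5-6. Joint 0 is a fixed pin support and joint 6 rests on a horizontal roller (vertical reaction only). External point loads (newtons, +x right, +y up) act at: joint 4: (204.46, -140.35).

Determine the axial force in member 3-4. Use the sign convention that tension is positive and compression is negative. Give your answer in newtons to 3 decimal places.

N=7 nodes, M=11 members, R=3 reactions → 2N=14, M+R=14
member 0 (0-1): L=3.0956, (cx,cy)=(0.1673,0.9859)
member 1 (0-2): L=1.2100, (cx,cy)=(1.0000,0.0000)
member 2 (1-2): L=3.1295, (cx,cy)=(0.2211,-0.9752)
member 3 (1-3): L=1.3175, (cx,cy)=(0.9746,-0.2239)
member 4 (2-3): L=2.8198, (cx,cy)=(0.2099,0.9777)
member 5 (2-4): L=1.1100, (cx,cy)=(1.0000,0.0000)
member 6 (3-4): L=2.8052, (cx,cy)=(0.1847,-0.9828)
member 7 (3-5): L=1.0922, (cx,cy)=(0.9998,-0.0192)
member 8 (4-5): L=2.7956, (cx,cy)=(0.2053,0.9787)
member 9 (4-6): L=1.1800, (cx,cy)=(1.0000,0.0000)
member 10 (5-6): L=2.8023, (cx,cy)=(0.2163,-0.9763)
solve A·x = −loads:
  F[0-1] = -47.9947 N (compression)
  F[0-2] = +212.4910 N (tension)
  F[1-2] = +53.1814 N (tension)
  F[1-3] = -20.3063 N (compression)
  F[2-3] = -53.0471 N (compression)
  F[2-4] = +235.3875 N (tension)
  F[3-4] = +48.9279 N (tension)
  F[3-5] = -39.9696 N (compression)
  F[4-5] = +94.2721 N (tension)
  F[4-6] = +20.6058 N (tension)
  F[5-6] = -95.2867 N (compression)
  Rx@0 = -204.4600 N
  Ry@0 = +47.3180 N
  Ry@6 = +93.0320 N

48.928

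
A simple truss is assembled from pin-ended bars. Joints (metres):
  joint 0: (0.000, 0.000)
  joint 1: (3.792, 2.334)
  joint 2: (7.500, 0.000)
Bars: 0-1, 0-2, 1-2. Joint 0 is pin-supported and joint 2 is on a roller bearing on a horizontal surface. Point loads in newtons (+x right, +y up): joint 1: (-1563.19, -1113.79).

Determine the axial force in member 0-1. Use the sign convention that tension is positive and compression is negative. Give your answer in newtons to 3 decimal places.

-1978.590

N=3 nodes, M=3 members, R=3 reactions → 2N=6, M+R=6
member 0 (0-1): L=4.4527, (cx,cy)=(0.8516,0.5242)
member 1 (0-2): L=7.5000, (cx,cy)=(1.0000,0.0000)
member 2 (1-2): L=4.3814, (cx,cy)=(0.8463,-0.5327)
solve A·x = −loads:
  F[0-1] = -1978.5897 N (compression)
  F[0-2] = +121.8008 N (tension)
  F[1-2] = -143.9213 N (compression)
  Rx@0 = +1563.1900 N
  Ry@0 = +1037.1225 N
  Ry@2 = +76.6675 N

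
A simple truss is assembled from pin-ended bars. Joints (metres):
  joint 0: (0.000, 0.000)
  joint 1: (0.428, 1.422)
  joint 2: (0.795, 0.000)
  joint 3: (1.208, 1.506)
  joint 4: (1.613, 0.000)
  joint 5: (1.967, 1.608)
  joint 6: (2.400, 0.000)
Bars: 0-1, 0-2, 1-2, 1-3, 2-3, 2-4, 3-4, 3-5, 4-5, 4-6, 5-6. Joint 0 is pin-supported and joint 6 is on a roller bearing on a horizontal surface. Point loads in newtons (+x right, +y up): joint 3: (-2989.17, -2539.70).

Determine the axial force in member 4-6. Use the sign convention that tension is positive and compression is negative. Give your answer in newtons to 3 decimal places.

-160.864

N=7 nodes, M=11 members, R=3 reactions → 2N=14, M+R=14
member 0 (0-1): L=1.4850, (cx,cy)=(0.2882,0.9576)
member 1 (0-2): L=0.7950, (cx,cy)=(1.0000,0.0000)
member 2 (1-2): L=1.4686, (cx,cy)=(0.2499,-0.9683)
member 3 (1-3): L=0.7845, (cx,cy)=(0.9943,0.1071)
member 4 (2-3): L=1.5616, (cx,cy)=(0.2645,0.9644)
member 5 (2-4): L=0.8180, (cx,cy)=(1.0000,0.0000)
member 6 (3-4): L=1.5595, (cx,cy)=(0.2597,-0.9657)
member 7 (3-5): L=0.7658, (cx,cy)=(0.9911,0.1332)
member 8 (4-5): L=1.6465, (cx,cy)=(0.2150,0.9766)
member 9 (4-6): L=0.7870, (cx,cy)=(1.0000,0.0000)
member 10 (5-6): L=1.6653, (cx,cy)=(0.2600,-0.9656)
solve A·x = −loads:
  F[0-1] = -3276.1054 N (compression)
  F[0-2] = -2044.9549 N (compression)
  F[1-2] = +3050.0925 N (tension)
  F[1-3] = -1716.2957 N (compression)
  F[2-3] = -3062.3594 N (compression)
  F[2-4] = -472.8334 N (compression)
  F[3-4] = +660.5416 N (tension)
  F[3-5] = +304.0009 N (tension)
  F[4-5] = -653.1531 N (compression)
  F[4-6] = -160.8639 N (compression)
  F[5-6] = +618.6681 N (tension)
  Rx@0 = +2989.1700 N
  Ry@0 = +3137.0885 N
  Ry@6 = -597.3885 N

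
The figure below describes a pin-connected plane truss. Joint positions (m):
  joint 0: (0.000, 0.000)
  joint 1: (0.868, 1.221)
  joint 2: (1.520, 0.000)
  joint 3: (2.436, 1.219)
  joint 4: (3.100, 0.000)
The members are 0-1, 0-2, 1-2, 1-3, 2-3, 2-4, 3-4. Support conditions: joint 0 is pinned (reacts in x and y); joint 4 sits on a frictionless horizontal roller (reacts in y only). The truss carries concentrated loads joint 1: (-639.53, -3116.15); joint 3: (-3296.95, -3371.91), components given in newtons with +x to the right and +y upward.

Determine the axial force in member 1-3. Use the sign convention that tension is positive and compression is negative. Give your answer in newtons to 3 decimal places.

-3318.397

N=5 nodes, M=7 members, R=3 reactions → 2N=10, M+R=10
member 0 (0-1): L=1.4981, (cx,cy)=(0.5794,0.8150)
member 1 (0-2): L=1.5200, (cx,cy)=(1.0000,0.0000)
member 2 (1-2): L=1.3842, (cx,cy)=(0.4710,-0.8821)
member 3 (1-3): L=1.5680, (cx,cy)=(1.0000,-0.0013)
member 4 (2-3): L=1.5248, (cx,cy)=(0.6007,0.7994)
member 5 (2-4): L=1.5800, (cx,cy)=(1.0000,0.0000)
member 6 (3-4): L=1.3881, (cx,cy)=(0.4783,-0.8782)
solve A·x = −loads:
  F[0-1] = -5538.6372 N (compression)
  F[0-2] = -727.3628 N (compression)
  F[1-2] = +1589.6947 N (tension)
  F[1-3] = -3318.3968 N (compression)
  F[2-3] = -1754.0713 N (compression)
  F[2-4] = +1075.1748 N (tension)
  F[3-4] = -2247.6865 N (compression)
  Rx@0 = +3936.4800 N
  Ry@0 = +4514.2075 N
  Ry@4 = +1973.8525 N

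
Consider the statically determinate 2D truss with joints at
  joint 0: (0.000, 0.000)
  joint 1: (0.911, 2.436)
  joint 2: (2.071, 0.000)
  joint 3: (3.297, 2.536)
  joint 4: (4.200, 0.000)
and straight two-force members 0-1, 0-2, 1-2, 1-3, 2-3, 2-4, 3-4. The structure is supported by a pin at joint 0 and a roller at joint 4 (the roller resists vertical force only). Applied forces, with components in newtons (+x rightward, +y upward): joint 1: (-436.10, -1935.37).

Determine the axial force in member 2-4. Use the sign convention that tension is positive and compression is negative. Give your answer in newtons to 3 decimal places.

59.412

N=5 nodes, M=7 members, R=3 reactions → 2N=10, M+R=10
member 0 (0-1): L=2.6008, (cx,cy)=(0.3503,0.9366)
member 1 (0-2): L=2.0710, (cx,cy)=(1.0000,0.0000)
member 2 (1-2): L=2.6981, (cx,cy)=(0.4299,-0.9029)
member 3 (1-3): L=2.3881, (cx,cy)=(0.9991,0.0419)
member 4 (2-3): L=2.8168, (cx,cy)=(0.4352,0.9003)
member 5 (2-4): L=2.1290, (cx,cy)=(1.0000,0.0000)
member 6 (3-4): L=2.6920, (cx,cy)=(0.3354,-0.9421)
solve A·x = −loads:
  F[0-1] = -1888.1405 N (compression)
  F[0-2] = +225.2789 N (tension)
  F[1-2] = -191.4416 N (compression)
  F[1-3] = -143.0972 N (compression)
  F[2-3] = +191.9836 N (tension)
  F[2-4] = +59.4118 N (tension)
  F[3-4] = -177.1149 N (compression)
  Rx@0 = +436.1000 N
  Ry@0 = +1768.5170 N
  Ry@4 = +166.8530 N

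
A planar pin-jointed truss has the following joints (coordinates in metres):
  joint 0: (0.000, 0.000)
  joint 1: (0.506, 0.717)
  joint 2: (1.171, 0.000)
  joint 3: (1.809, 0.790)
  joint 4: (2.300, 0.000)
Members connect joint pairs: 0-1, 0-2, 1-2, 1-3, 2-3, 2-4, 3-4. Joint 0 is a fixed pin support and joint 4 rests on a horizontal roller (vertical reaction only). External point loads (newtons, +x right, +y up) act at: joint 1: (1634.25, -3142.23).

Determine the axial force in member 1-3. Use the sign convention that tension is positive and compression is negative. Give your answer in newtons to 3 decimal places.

-1800.148

N=5 nodes, M=7 members, R=3 reactions → 2N=10, M+R=10
member 0 (0-1): L=0.8776, (cx,cy)=(0.5766,0.8170)
member 1 (0-2): L=1.1710, (cx,cy)=(1.0000,0.0000)
member 2 (1-2): L=0.9779, (cx,cy)=(0.6800,-0.7332)
member 3 (1-3): L=1.3050, (cx,cy)=(0.9984,0.0559)
member 4 (2-3): L=1.0155, (cx,cy)=(0.6283,0.7780)
member 5 (2-4): L=1.1290, (cx,cy)=(1.0000,0.0000)
member 6 (3-4): L=0.9302, (cx,cy)=(0.5279,-0.8493)
solve A·x = −loads:
  F[0-1] = -2376.2620 N (compression)
  F[0-2] = +3004.3877 N (tension)
  F[1-2] = -1775.0348 N (compression)
  F[1-3] = -1800.1478 N (compression)
  F[2-3] = +1672.8552 N (tension)
  F[2-4] = +746.2891 N (tension)
  F[3-4] = -1413.7711 N (compression)
  Rx@0 = -1634.2500 N
  Ry@0 = +1941.4797 N
  Ry@4 = +1200.7503 N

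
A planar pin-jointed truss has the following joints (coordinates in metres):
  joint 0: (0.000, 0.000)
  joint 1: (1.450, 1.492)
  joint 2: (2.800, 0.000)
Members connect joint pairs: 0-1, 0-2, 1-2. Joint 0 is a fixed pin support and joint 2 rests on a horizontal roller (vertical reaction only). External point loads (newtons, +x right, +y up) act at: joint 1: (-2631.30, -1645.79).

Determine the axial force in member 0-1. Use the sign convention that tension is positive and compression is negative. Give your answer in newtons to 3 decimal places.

-3061.673

N=3 nodes, M=3 members, R=3 reactions → 2N=6, M+R=6
member 0 (0-1): L=2.0805, (cx,cy)=(0.6969,0.7171)
member 1 (0-2): L=2.8000, (cx,cy)=(1.0000,0.0000)
member 2 (1-2): L=2.0121, (cx,cy)=(0.6709,-0.7415)
solve A·x = −loads:
  F[0-1] = -3061.6735 N (compression)
  F[0-2] = -497.4939 N (compression)
  F[1-2] = +741.4886 N (tension)
  Rx@0 = +2631.3000 N
  Ry@0 = +2195.6129 N
  Ry@2 = -549.8229 N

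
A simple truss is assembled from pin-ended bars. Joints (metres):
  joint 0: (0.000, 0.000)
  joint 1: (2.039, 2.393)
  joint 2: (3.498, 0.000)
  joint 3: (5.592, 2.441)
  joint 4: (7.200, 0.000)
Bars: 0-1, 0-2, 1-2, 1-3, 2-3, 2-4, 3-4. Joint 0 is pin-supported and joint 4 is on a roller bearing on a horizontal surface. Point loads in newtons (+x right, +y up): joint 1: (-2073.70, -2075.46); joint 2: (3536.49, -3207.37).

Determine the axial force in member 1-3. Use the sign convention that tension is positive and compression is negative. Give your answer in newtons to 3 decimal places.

N=5 nodes, M=7 members, R=3 reactions → 2N=10, M+R=10
member 0 (0-1): L=3.1439, (cx,cy)=(0.6486,0.7612)
member 1 (0-2): L=3.4980, (cx,cy)=(1.0000,0.0000)
member 2 (1-2): L=2.8027, (cx,cy)=(0.5206,-0.8538)
member 3 (1-3): L=3.5533, (cx,cy)=(0.9999,0.0135)
member 4 (2-3): L=3.2161, (cx,cy)=(0.6511,0.7590)
member 5 (2-4): L=3.7020, (cx,cy)=(1.0000,0.0000)
member 6 (3-4): L=2.9230, (cx,cy)=(0.5501,-0.8351)
solve A·x = −loads:
  F[0-1] = -5026.5807 N (compression)
  F[0-2] = +4722.8393 N (tension)
  F[1-2] = +2014.9268 N (tension)
  F[1-3] = -2235.4625 N (compression)
  F[2-3] = +1959.1566 N (tension)
  F[2-4] = +959.6544 N (tension)
  F[3-4] = -1744.4684 N (compression)
  Rx@0 = -1462.7900 N
  Ry@0 = +3826.0412 N
  Ry@4 = +1456.7888 N

-2235.462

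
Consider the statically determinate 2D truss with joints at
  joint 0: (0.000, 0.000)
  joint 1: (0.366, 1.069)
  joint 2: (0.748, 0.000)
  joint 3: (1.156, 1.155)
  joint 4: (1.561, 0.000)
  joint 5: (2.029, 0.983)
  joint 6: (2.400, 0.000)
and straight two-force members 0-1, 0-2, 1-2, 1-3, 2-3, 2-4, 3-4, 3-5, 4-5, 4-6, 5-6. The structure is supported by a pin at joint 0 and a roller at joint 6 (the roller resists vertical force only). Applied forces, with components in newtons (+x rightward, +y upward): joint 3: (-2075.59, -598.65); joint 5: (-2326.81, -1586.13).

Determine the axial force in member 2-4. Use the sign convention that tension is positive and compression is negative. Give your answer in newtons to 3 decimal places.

N=7 nodes, M=11 members, R=3 reactions → 2N=14, M+R=14
member 0 (0-1): L=1.1299, (cx,cy)=(0.3239,0.9461)
member 1 (0-2): L=0.7480, (cx,cy)=(1.0000,0.0000)
member 2 (1-2): L=1.1352, (cx,cy)=(0.3365,-0.9417)
member 3 (1-3): L=0.7947, (cx,cy)=(0.9941,0.1082)
member 4 (2-3): L=1.2249, (cx,cy)=(0.3331,0.9429)
member 5 (2-4): L=0.8130, (cx,cy)=(1.0000,0.0000)
member 6 (3-4): L=1.2239, (cx,cy)=(0.3309,-0.9437)
member 7 (3-5): L=0.8898, (cx,cy)=(0.9811,-0.1933)
member 8 (4-5): L=1.0887, (cx,cy)=(0.4299,0.9029)
member 9 (4-6): L=0.8390, (cx,cy)=(1.0000,0.0000)
member 10 (5-6): L=1.0507, (cx,cy)=(0.3531,-0.9356)
solve A·x = −loads:
  F[0-1] = -2650.2782 N (compression)
  F[0-2] = -3543.9298 N (compression)
  F[1-2] = +2467.4447 N (tension)
  F[1-3] = -1698.7518 N (compression)
  F[2-3] = -2464.2579 N (compression)
  F[2-4] = -1892.8393 N (compression)
  F[3-4] = +2270.1217 N (tension)
  F[3-5] = -1207.9287 N (compression)
  F[4-5] = -2372.6353 N (compression)
  F[4-6] = -121.7581 N (compression)
  F[5-6] = +344.8219 N (tension)
  Rx@0 = +4402.4000 N
  Ry@0 = +2507.3898 N
  Ry@6 = -322.6098 N

-1892.839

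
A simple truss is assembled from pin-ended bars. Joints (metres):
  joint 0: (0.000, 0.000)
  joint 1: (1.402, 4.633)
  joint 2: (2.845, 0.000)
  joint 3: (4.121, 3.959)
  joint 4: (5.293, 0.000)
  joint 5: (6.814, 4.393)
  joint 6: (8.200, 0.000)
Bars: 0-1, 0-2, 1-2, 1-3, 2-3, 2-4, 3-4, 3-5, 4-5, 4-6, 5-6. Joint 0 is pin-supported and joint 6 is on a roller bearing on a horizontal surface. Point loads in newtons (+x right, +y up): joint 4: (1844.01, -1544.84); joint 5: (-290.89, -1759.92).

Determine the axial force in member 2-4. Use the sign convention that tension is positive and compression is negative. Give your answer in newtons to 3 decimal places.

2595.052

N=7 nodes, M=11 members, R=3 reactions → 2N=14, M+R=14
member 0 (0-1): L=4.8405, (cx,cy)=(0.2896,0.9571)
member 1 (0-2): L=2.8450, (cx,cy)=(1.0000,0.0000)
member 2 (1-2): L=4.8525, (cx,cy)=(0.2974,-0.9548)
member 3 (1-3): L=2.8013, (cx,cy)=(0.9706,-0.2406)
member 4 (2-3): L=4.1596, (cx,cy)=(0.3068,0.9518)
member 5 (2-4): L=2.4480, (cx,cy)=(1.0000,0.0000)
member 6 (3-4): L=4.1288, (cx,cy)=(0.2839,-0.9589)
member 7 (3-5): L=2.7277, (cx,cy)=(0.9873,0.1591)
member 8 (4-5): L=4.6489, (cx,cy)=(0.3272,0.9450)
member 9 (4-6): L=2.9070, (cx,cy)=(1.0000,0.0000)
member 10 (5-6): L=4.6065, (cx,cy)=(0.3009,-0.9537)
solve A·x = −loads:
  F[0-1] = -1045.8007 N (compression)
  F[0-2] = +1856.0261 N (tension)
  F[1-2] = +1221.3399 N (tension)
  F[1-3] = -686.2574 N (compression)
  F[2-3] = -1225.1591 N (compression)
  F[2-4] = +2595.0523 N (tension)
  F[3-4] = +829.2318 N (tension)
  F[3-5] = -1293.7968 N (compression)
  F[4-5] = +793.3827 N (tension)
  F[4-6] = +726.8492 N (tension)
  F[5-6] = -2415.7285 N (compression)
  Rx@0 = -1553.1200 N
  Ry@0 = +1000.9730 N
  Ry@6 = +2303.7870 N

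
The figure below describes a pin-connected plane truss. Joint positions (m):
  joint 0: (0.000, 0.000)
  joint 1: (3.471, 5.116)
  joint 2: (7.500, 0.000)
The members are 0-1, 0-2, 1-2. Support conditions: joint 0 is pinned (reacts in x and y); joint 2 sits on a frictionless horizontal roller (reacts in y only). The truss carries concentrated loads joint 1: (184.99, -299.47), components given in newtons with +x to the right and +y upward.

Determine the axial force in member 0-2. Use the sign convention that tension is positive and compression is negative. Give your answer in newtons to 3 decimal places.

208.524

N=3 nodes, M=3 members, R=3 reactions → 2N=6, M+R=6
member 0 (0-1): L=6.1823, (cx,cy)=(0.5614,0.8275)
member 1 (0-2): L=7.5000, (cx,cy)=(1.0000,0.0000)
member 2 (1-2): L=6.5120, (cx,cy)=(0.6187,-0.7856)
solve A·x = −loads:
  F[0-1] = -41.9174 N (compression)
  F[0-2] = +208.5240 N (tension)
  F[1-2] = -337.0342 N (compression)
  Rx@0 = -184.9900 N
  Ry@0 = +34.6874 N
  Ry@2 = +264.7826 N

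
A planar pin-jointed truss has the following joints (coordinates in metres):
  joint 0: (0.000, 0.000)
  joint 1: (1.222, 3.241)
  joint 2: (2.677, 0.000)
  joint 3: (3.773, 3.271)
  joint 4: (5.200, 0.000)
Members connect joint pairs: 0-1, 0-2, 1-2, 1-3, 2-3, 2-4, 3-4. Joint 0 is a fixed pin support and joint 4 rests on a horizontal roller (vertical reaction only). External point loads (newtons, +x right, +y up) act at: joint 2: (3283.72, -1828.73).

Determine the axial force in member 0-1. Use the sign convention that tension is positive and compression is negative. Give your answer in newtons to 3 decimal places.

-948.260

N=5 nodes, M=7 members, R=3 reactions → 2N=10, M+R=10
member 0 (0-1): L=3.4637, (cx,cy)=(0.3528,0.9357)
member 1 (0-2): L=2.6770, (cx,cy)=(1.0000,0.0000)
member 2 (1-2): L=3.5526, (cx,cy)=(0.4096,-0.9123)
member 3 (1-3): L=2.5512, (cx,cy)=(0.9999,0.0118)
member 4 (2-3): L=3.4497, (cx,cy)=(0.3177,0.9482)
member 5 (2-4): L=2.5230, (cx,cy)=(1.0000,0.0000)
member 6 (3-4): L=3.5687, (cx,cy)=(0.3999,-0.9166)
solve A·x = −loads:
  F[0-1] = -948.2599 N (compression)
  F[0-2] = +3618.2659 N (tension)
  F[1-2] = +963.1997 N (tension)
  F[1-3] = -729.0814 N (compression)
  F[2-3] = +1001.9283 N (tension)
  F[2-4] = +410.7126 N (tension)
  F[3-4] = -1027.1330 N (compression)
  Rx@0 = -3283.7200 N
  Ry@0 = +887.2857 N
  Ry@4 = +941.4443 N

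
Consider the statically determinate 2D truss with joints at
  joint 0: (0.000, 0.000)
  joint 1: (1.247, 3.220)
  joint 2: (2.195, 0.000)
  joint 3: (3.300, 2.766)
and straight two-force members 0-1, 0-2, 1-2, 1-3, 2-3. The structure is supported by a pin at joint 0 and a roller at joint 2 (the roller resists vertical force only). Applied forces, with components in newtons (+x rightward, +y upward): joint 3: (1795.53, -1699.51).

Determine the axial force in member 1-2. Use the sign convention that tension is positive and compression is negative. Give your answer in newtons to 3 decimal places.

-3774.628

N=4 nodes, M=5 members, R=3 reactions → 2N=8, M+R=8
member 0 (0-1): L=3.4530, (cx,cy)=(0.3611,0.9325)
member 1 (0-2): L=2.1950, (cx,cy)=(1.0000,0.0000)
member 2 (1-2): L=3.3567, (cx,cy)=(0.2824,-0.9593)
member 3 (1-3): L=2.1026, (cx,cy)=(0.9764,-0.2159)
member 4 (2-3): L=2.9786, (cx,cy)=(0.3710,0.9286)
solve A·x = −loads:
  F[0-1] = +3343.8352 N (tension)
  F[0-2] = +587.9634 N (tension)
  F[1-2] = -3774.6284 N (compression)
  F[1-3] = +2328.5432 N (tension)
  F[2-3] = -1288.6859 N (compression)
  Rx@0 = -1795.5300 N
  Ry@0 = -3118.1752 N
  Ry@2 = +4817.6852 N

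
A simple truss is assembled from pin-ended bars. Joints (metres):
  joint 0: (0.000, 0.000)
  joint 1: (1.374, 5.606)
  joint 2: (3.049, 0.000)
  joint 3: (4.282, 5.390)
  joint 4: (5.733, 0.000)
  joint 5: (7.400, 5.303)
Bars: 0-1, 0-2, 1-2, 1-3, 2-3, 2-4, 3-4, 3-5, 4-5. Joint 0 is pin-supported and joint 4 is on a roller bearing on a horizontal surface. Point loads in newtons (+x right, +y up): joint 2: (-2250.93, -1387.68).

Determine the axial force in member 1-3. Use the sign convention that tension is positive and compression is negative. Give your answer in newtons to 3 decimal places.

-362.356

N=6 nodes, M=9 members, R=3 reactions → 2N=12, M+R=12
member 0 (0-1): L=5.7719, (cx,cy)=(0.2380,0.9713)
member 1 (0-2): L=3.0490, (cx,cy)=(1.0000,0.0000)
member 2 (1-2): L=5.8509, (cx,cy)=(0.2863,-0.9581)
member 3 (1-3): L=2.9160, (cx,cy)=(0.9973,-0.0741)
member 4 (2-3): L=5.5292, (cx,cy)=(0.2230,0.9748)
member 5 (2-4): L=2.6840, (cx,cy)=(1.0000,0.0000)
member 6 (3-4): L=5.5819, (cx,cy)=(0.2599,-0.9656)
member 7 (3-5): L=3.1192, (cx,cy)=(0.9996,-0.0279)
member 8 (4-5): L=5.5588, (cx,cy)=(0.2999,0.9540)
solve A·x = −loads:
  F[0-1] = -668.8942 N (compression)
  F[0-2] = -2091.7005 N (compression)
  F[1-2] = +706.0584 N (tension)
  F[1-3] = -362.3564 N (compression)
  F[2-3] = +729.5437 N (tension)
  F[2-4] = +198.6751 N (tension)
  F[3-4] = -764.2886 N (compression)
  F[3-5] = -0.0000 N (tension)
  F[4-5] = -0.0000 N (tension)
  Rx@0 = +2250.9300 N
  Ry@0 = +649.6656 N
  Ry@4 = +738.0144 N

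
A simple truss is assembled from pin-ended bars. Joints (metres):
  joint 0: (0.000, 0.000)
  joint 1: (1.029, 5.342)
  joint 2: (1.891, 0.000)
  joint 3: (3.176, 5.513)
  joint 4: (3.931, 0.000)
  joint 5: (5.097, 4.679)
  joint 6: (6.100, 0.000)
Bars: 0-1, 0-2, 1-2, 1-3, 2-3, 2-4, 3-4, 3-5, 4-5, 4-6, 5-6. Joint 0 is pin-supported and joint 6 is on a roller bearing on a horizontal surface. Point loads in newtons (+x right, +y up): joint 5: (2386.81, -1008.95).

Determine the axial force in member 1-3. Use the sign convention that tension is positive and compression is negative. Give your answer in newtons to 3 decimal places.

N=7 nodes, M=11 members, R=3 reactions → 2N=14, M+R=14
member 0 (0-1): L=5.4402, (cx,cy)=(0.1891,0.9819)
member 1 (0-2): L=1.8910, (cx,cy)=(1.0000,0.0000)
member 2 (1-2): L=5.4111, (cx,cy)=(0.1593,-0.9872)
member 3 (1-3): L=2.1538, (cx,cy)=(0.9968,0.0794)
member 4 (2-3): L=5.6608, (cx,cy)=(0.2270,0.9739)
member 5 (2-4): L=2.0400, (cx,cy)=(1.0000,0.0000)
member 6 (3-4): L=5.5645, (cx,cy)=(0.1357,-0.9908)
member 7 (3-5): L=2.0942, (cx,cy)=(0.9173,-0.3982)
member 8 (4-5): L=4.8221, (cx,cy)=(0.2418,0.9703)
member 9 (4-6): L=2.1690, (cx,cy)=(1.0000,0.0000)
member 10 (5-6): L=4.7853, (cx,cy)=(0.2096,-0.9778)
solve A·x = −loads:
  F[0-1] = +1695.5089 N (tension)
  F[0-2] = +2066.1090 N (tension)
  F[1-2] = -1639.4953 N (compression)
  F[1-3] = +583.7188 N (tension)
  F[2-3] = +1661.9444 N (tension)
  F[2-4] = +1427.6714 N (tension)
  F[3-4] = -2233.5364 N (compression)
  F[3-5] = +1376.0108 N (tension)
  F[4-5] = +2280.5565 N (tension)
  F[4-6] = +573.1726 N (tension)
  F[5-6] = -2734.5961 N (compression)
  Rx@0 = -2386.8100 N
  Ry@0 = -1664.9028 N
  Ry@6 = +2673.8528 N

583.719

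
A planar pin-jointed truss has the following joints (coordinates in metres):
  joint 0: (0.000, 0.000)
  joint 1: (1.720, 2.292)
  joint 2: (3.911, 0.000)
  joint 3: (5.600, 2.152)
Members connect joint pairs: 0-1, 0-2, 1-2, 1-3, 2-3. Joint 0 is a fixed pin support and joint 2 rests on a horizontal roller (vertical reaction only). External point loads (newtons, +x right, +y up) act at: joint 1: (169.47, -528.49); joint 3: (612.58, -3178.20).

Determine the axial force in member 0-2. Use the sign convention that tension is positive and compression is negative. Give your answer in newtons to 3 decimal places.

N=4 nodes, M=5 members, R=3 reactions → 2N=8, M+R=8
member 0 (0-1): L=2.8656, (cx,cy)=(0.6002,0.7998)
member 1 (0-2): L=3.9110, (cx,cy)=(1.0000,0.0000)
member 2 (1-2): L=3.1708, (cx,cy)=(0.6910,-0.7229)
member 3 (1-3): L=3.8825, (cx,cy)=(0.9993,-0.0361)
member 4 (2-3): L=2.7357, (cx,cy)=(0.6174,0.7866)
solve A·x = −loads:
  F[0-1] = +1891.4584 N (tension)
  F[0-2] = -353.2474 N (compression)
  F[1-2] = -2974.8193 N (compression)
  F[1-3] = +3023.3956 N (tension)
  F[2-3] = -3901.5916 N (compression)
  Rx@0 = -782.0500 N
  Ry@0 = -1512.8498 N
  Ry@2 = +5219.5398 N

-353.247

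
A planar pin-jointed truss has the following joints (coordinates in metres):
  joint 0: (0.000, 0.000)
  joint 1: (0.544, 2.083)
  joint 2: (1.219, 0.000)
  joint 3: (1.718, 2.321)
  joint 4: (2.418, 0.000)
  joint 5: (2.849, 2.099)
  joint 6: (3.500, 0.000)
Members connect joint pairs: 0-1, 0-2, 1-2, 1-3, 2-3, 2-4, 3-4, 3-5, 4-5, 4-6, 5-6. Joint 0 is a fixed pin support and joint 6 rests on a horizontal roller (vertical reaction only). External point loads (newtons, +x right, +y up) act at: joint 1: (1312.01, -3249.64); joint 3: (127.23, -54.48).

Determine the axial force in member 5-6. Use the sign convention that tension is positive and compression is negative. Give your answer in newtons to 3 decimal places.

-1462.683

N=7 nodes, M=11 members, R=3 reactions → 2N=14, M+R=14
member 0 (0-1): L=2.1529, (cx,cy)=(0.2527,0.9675)
member 1 (0-2): L=1.2190, (cx,cy)=(1.0000,0.0000)
member 2 (1-2): L=2.1896, (cx,cy)=(0.3083,-0.9513)
member 3 (1-3): L=1.1979, (cx,cy)=(0.9801,0.1987)
member 4 (2-3): L=2.3740, (cx,cy)=(0.2102,0.9777)
member 5 (2-4): L=1.1990, (cx,cy)=(1.0000,0.0000)
member 6 (3-4): L=2.4243, (cx,cy)=(0.2887,-0.9574)
member 7 (3-5): L=1.1526, (cx,cy)=(0.9813,-0.1926)
member 8 (4-5): L=2.1428, (cx,cy)=(0.2011,0.9796)
member 9 (4-6): L=1.0820, (cx,cy)=(1.0000,0.0000)
member 10 (5-6): L=2.1976, (cx,cy)=(0.2962,-0.9551)
solve A·x = −loads:
  F[0-1] = -1971.0503 N (compression)
  F[0-2] = +1937.2980 N (tension)
  F[1-2] = -1686.2426 N (compression)
  F[1-3] = -1316.4960 N (compression)
  F[2-3] = +1640.7749 N (tension)
  F[2-4] = +1072.6042 N (tension)
  F[3-4] = -1317.2637 N (compression)
  F[3-5] = -705.4567 N (compression)
  F[4-5] = +1287.4675 N (tension)
  F[4-6] = +433.2868 N (tension)
  F[5-6] = -1462.6828 N (compression)
  Rx@0 = -1439.2400 N
  Ry@0 = +1907.0862 N
  Ry@6 = +1397.0338 N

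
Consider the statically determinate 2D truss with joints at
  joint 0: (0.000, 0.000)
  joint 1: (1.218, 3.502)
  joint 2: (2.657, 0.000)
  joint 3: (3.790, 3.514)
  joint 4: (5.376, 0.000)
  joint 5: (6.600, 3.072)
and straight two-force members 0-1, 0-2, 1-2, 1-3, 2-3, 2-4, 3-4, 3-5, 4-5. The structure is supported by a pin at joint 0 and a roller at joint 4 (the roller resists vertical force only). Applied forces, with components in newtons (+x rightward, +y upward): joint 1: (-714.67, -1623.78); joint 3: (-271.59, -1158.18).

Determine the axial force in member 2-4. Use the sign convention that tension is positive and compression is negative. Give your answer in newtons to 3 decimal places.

N=6 nodes, M=9 members, R=3 reactions → 2N=12, M+R=12
member 0 (0-1): L=3.7078, (cx,cy)=(0.3285,0.9445)
member 1 (0-2): L=2.6570, (cx,cy)=(1.0000,0.0000)
member 2 (1-2): L=3.7861, (cx,cy)=(0.3801,-0.9250)
member 3 (1-3): L=2.5720, (cx,cy)=(1.0000,0.0047)
member 4 (2-3): L=3.6921, (cx,cy)=(0.3069,0.9518)
member 5 (2-4): L=2.7190, (cx,cy)=(1.0000,0.0000)
member 6 (3-4): L=3.8553, (cx,cy)=(0.4114,-0.9115)
member 7 (3-5): L=2.8445, (cx,cy)=(0.9879,-0.1554)
member 8 (4-5): L=3.3069, (cx,cy)=(0.3701,0.9290)
solve A·x = −loads:
  F[0-1] = -2372.2949 N (compression)
  F[0-2] = -206.9618 N (compression)
  F[1-2] = +665.3077 N (tension)
  F[1-3] = -317.4966 N (compression)
  F[2-3] = -646.5769 N (compression)
  F[2-4] = +244.3170 N (tension)
  F[3-4] = -593.8988 N (compression)
  F[3-5] = -0.0000 N (compression)
  F[4-5] = +0.0000 N (tension)
  Rx@0 = +986.2600 N
  Ry@0 = +2240.6422 N
  Ry@4 = +541.3178 N

244.317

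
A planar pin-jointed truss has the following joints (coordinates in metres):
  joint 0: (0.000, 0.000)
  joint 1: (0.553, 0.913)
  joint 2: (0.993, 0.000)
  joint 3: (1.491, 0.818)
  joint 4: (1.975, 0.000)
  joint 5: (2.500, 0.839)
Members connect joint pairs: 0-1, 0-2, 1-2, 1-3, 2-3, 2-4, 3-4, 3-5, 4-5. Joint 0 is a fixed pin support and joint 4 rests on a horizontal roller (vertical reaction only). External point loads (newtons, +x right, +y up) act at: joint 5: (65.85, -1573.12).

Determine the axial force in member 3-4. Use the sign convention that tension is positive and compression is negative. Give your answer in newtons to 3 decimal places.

-492.659

N=6 nodes, M=9 members, R=3 reactions → 2N=12, M+R=12
member 0 (0-1): L=1.0674, (cx,cy)=(0.5181,0.8553)
member 1 (0-2): L=0.9930, (cx,cy)=(1.0000,0.0000)
member 2 (1-2): L=1.0135, (cx,cy)=(0.4341,-0.9008)
member 3 (1-3): L=0.9428, (cx,cy)=(0.9949,-0.1008)
member 4 (2-3): L=0.9577, (cx,cy)=(0.5200,0.8542)
member 5 (2-4): L=0.9820, (cx,cy)=(1.0000,0.0000)
member 6 (3-4): L=0.9505, (cx,cy)=(0.5092,-0.8606)
member 7 (3-5): L=1.0092, (cx,cy)=(0.9998,0.0208)
member 8 (4-5): L=0.9897, (cx,cy)=(0.5305,0.8477)
solve A·x = −loads:
  F[0-1] = +521.6018 N (tension)
  F[0-2] = -204.3780 N (compression)
  F[1-2] = -552.6050 N (compression)
  F[1-3] = +512.7467 N (tension)
  F[2-3] = +582.8091 N (tension)
  F[2-4] = -747.3554 N (compression)
  F[3-4] = -492.6588 N (compression)
  F[3-5] = +1064.3103 N (tension)
  F[4-5] = -1881.8442 N (compression)
  Rx@0 = -65.8500 N
  Ry@0 = -446.1449 N
  Ry@4 = +2019.2649 N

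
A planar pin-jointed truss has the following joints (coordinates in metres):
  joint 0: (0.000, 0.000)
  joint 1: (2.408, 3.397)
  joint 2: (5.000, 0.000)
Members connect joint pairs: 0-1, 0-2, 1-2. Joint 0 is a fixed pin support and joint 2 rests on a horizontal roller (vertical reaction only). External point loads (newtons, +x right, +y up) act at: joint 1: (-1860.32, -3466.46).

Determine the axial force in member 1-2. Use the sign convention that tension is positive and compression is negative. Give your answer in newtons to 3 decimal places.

-510.119

N=3 nodes, M=3 members, R=3 reactions → 2N=6, M+R=6
member 0 (0-1): L=4.1639, (cx,cy)=(0.5783,0.8158)
member 1 (0-2): L=5.0000, (cx,cy)=(1.0000,0.0000)
member 2 (1-2): L=4.2729, (cx,cy)=(0.6066,-0.7950)
solve A·x = −loads:
  F[0-1] = -3751.9413 N (compression)
  F[0-2] = +309.4420 N (tension)
  F[1-2] = -510.1193 N (compression)
  Rx@0 = +1860.3200 N
  Ry@0 = +3060.9143 N
  Ry@2 = +405.5457 N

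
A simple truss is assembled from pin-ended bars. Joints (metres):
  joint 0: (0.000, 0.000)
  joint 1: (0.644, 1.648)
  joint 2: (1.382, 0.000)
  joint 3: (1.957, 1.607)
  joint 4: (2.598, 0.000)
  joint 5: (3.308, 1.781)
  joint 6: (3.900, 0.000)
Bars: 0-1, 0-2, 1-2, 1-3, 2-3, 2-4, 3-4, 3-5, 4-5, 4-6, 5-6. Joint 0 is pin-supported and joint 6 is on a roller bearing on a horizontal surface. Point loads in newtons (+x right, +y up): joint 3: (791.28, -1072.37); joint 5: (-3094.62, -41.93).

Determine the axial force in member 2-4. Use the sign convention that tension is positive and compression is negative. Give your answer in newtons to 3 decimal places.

N=7 nodes, M=11 members, R=3 reactions → 2N=14, M+R=14
member 0 (0-1): L=1.7694, (cx,cy)=(0.3640,0.9314)
member 1 (0-2): L=1.3820, (cx,cy)=(1.0000,0.0000)
member 2 (1-2): L=1.8057, (cx,cy)=(0.4087,-0.9127)
member 3 (1-3): L=1.3136, (cx,cy)=(0.9995,-0.0312)
member 4 (2-3): L=1.7068, (cx,cy)=(0.3369,0.9415)
member 5 (2-4): L=1.2160, (cx,cy)=(1.0000,0.0000)
member 6 (3-4): L=1.7301, (cx,cy)=(0.3705,-0.9288)
member 7 (3-5): L=1.3622, (cx,cy)=(0.9918,0.1277)
member 8 (4-5): L=1.9173, (cx,cy)=(0.3703,0.9289)
member 9 (4-6): L=1.3020, (cx,cy)=(1.0000,0.0000)
member 10 (5-6): L=1.8768, (cx,cy)=(0.3154,-0.9489)
solve A·x = −loads:
  F[0-1] = -1747.6598 N (compression)
  F[0-2] = -1667.2388 N (compression)
  F[1-2] = +1830.9179 N (tension)
  F[1-3] = -1385.0832 N (compression)
  F[2-3] = -1774.7642 N (compression)
  F[2-4] = -321.0258 N (compression)
  F[3-4] = +202.9548 N (tension)
  F[3-5] = -2872.3180 N (compression)
  F[4-5] = -202.9390 N (compression)
  F[4-6] = -170.6818 N (compression)
  F[5-6] = +541.1109 N (tension)
  Rx@0 = +2303.3400 N
  Ry@0 = +1627.7869 N
  Ry@6 = -513.4869 N

-321.026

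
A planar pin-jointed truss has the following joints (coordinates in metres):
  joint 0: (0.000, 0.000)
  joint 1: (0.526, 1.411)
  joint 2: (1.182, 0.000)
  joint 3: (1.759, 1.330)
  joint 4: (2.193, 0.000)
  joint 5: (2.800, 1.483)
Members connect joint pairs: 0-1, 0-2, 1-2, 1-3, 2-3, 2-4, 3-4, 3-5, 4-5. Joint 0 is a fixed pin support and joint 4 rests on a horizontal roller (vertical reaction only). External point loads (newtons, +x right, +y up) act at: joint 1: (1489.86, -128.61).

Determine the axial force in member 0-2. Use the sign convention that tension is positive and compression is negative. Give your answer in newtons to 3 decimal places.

N=6 nodes, M=9 members, R=3 reactions → 2N=12, M+R=12
member 0 (0-1): L=1.5059, (cx,cy)=(0.3493,0.9370)
member 1 (0-2): L=1.1820, (cx,cy)=(1.0000,0.0000)
member 2 (1-2): L=1.5560, (cx,cy)=(0.4216,-0.9068)
member 3 (1-3): L=1.2357, (cx,cy)=(0.9978,-0.0656)
member 4 (2-3): L=1.4498, (cx,cy)=(0.3980,0.9174)
member 5 (2-4): L=1.0110, (cx,cy)=(1.0000,0.0000)
member 6 (3-4): L=1.3990, (cx,cy)=(0.3102,-0.9507)
member 7 (3-5): L=1.0522, (cx,cy)=(0.9894,0.1454)
member 8 (4-5): L=1.6024, (cx,cy)=(0.3788,0.9255)
solve A·x = −loads:
  F[0-1] = +918.6989 N (tension)
  F[0-2] = +1168.9554 N (tension)
  F[1-2] = -1038.1672 N (compression)
  F[1-3] = -732.8577 N (compression)
  F[2-3] = +1026.1738 N (tension)
  F[2-4] = +322.8698 N (tension)
  F[3-4] = -1040.7862 N (compression)
  F[3-5] = -0.0000 N (compression)
  F[4-5] = +0.0000 N (tension)
  Rx@0 = -1489.8600 N
  Ry@0 = -860.8297 N
  Ry@4 = +989.4397 N

1168.955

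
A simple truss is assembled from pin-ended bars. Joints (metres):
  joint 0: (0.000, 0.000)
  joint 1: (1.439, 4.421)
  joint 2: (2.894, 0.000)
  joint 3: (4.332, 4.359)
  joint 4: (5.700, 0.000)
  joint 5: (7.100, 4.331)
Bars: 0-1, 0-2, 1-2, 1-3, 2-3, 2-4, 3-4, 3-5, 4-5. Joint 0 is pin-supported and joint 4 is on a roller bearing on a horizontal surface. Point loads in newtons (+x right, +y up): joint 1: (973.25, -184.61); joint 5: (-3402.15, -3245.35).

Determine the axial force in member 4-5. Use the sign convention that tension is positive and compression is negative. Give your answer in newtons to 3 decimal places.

N=6 nodes, M=9 members, R=3 reactions → 2N=12, M+R=12
member 0 (0-1): L=4.6493, (cx,cy)=(0.3095,0.9509)
member 1 (0-2): L=2.8940, (cx,cy)=(1.0000,0.0000)
member 2 (1-2): L=4.6543, (cx,cy)=(0.3126,-0.9499)
member 3 (1-3): L=2.8937, (cx,cy)=(0.9998,-0.0214)
member 4 (2-3): L=4.5901, (cx,cy)=(0.3133,0.9497)
member 5 (2-4): L=2.8060, (cx,cy)=(1.0000,0.0000)
member 6 (3-4): L=4.5686, (cx,cy)=(0.2994,-0.9541)
member 7 (3-5): L=2.7681, (cx,cy)=(0.9999,-0.0101)
member 8 (4-5): L=4.5517, (cx,cy)=(0.3076,0.9515)
solve A·x = −loads:
  F[0-1] = -1231.5445 N (compression)
  F[0-2] = -2047.7257 N (compression)
  F[1-2] = +1076.6642 N (tension)
  F[1-3] = -1691.3949 N (compression)
  F[2-3] = -1076.9142 N (compression)
  F[2-4] = -1373.7622 N (compression)
  F[3-4] = +1058.7660 N (tension)
  F[3-5] = -2345.5382 N (compression)
  F[4-5] = -3435.6274 N (compression)
  Rx@0 = +2428.9000 N
  Ry@0 = +1171.0713 N
  Ry@4 = +2258.8887 N

-3435.627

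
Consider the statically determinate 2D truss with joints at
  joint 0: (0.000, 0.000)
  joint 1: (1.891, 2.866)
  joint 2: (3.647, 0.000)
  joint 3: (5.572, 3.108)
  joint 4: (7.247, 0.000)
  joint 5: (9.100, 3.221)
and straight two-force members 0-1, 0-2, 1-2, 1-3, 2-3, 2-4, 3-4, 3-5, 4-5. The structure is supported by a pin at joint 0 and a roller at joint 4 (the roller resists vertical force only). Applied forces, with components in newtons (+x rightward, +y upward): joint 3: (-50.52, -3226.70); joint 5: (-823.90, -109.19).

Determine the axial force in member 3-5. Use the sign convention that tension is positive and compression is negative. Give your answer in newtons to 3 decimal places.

-775.769

N=6 nodes, M=9 members, R=3 reactions → 2N=12, M+R=12
member 0 (0-1): L=3.4336, (cx,cy)=(0.5507,0.8347)
member 1 (0-2): L=3.6470, (cx,cy)=(1.0000,0.0000)
member 2 (1-2): L=3.3612, (cx,cy)=(0.5224,-0.8527)
member 3 (1-3): L=3.6889, (cx,cy)=(0.9978,0.0656)
member 4 (2-3): L=3.6559, (cx,cy)=(0.5266,0.8501)
member 5 (2-4): L=3.6000, (cx,cy)=(1.0000,0.0000)
member 6 (3-4): L=3.5306, (cx,cy)=(0.4744,-0.8803)
member 7 (3-5): L=3.5298, (cx,cy)=(0.9995,0.0320)
member 8 (4-5): L=3.7160, (cx,cy)=(0.4987,0.8668)
solve A·x = −loads:
  F[0-1] = -1324.7227 N (compression)
  F[0-2] = -144.8573 N (compression)
  F[1-2] = +1192.4827 N (tension)
  F[1-3] = -1355.4790 N (compression)
  F[2-3] = -1196.0392 N (compression)
  F[2-4] = +1107.9164 N (tension)
  F[3-4] = -2437.5937 N (compression)
  F[3-5] = -775.7691 N (compression)
  F[4-5] = -97.3182 N (compression)
  Rx@0 = +874.4200 N
  Ry@0 = +1105.7253 N
  Ry@4 = +2230.1647 N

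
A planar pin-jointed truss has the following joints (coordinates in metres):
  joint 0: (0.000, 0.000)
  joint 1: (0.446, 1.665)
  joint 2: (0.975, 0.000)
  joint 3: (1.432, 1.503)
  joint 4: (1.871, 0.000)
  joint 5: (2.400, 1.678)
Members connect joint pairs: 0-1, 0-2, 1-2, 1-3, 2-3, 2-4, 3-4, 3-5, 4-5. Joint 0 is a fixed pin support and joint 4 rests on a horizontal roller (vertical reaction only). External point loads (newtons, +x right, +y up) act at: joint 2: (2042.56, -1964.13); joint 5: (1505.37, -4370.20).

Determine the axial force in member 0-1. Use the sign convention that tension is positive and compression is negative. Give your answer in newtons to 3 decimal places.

N=6 nodes, M=9 members, R=3 reactions → 2N=12, M+R=12
member 0 (0-1): L=1.7237, (cx,cy)=(0.2587,0.9659)
member 1 (0-2): L=0.9750, (cx,cy)=(1.0000,0.0000)
member 2 (1-2): L=1.7470, (cx,cy)=(0.3028,-0.9531)
member 3 (1-3): L=0.9992, (cx,cy)=(0.9868,-0.1621)
member 4 (2-3): L=1.5709, (cx,cy)=(0.2909,0.9568)
member 5 (2-4): L=0.8960, (cx,cy)=(1.0000,0.0000)
member 6 (3-4): L=1.5658, (cx,cy)=(0.2804,-0.9599)
member 7 (3-5): L=0.9837, (cx,cy)=(0.9840,0.1779)
member 8 (4-5): L=1.7594, (cx,cy)=(0.3007,0.9537)
solve A·x = −loads:
  F[0-1] = +1703.1005 N (tension)
  F[0-2] = +3107.2600 N (tension)
  F[1-2] = -1901.3600 N (compression)
  F[1-3] = +1030.0330 N (tension)
  F[2-3] = +3946.9288 N (tension)
  F[2-4] = -659.2300 N (compression)
  F[3-4] = -3184.2189 N (compression)
  F[3-5] = +3106.9130 N (tension)
  F[4-5] = -5161.7661 N (compression)
  Rx@0 = -3547.9300 N
  Ry@0 = -1645.1022 N
  Ry@4 = +7979.4322 N

1703.100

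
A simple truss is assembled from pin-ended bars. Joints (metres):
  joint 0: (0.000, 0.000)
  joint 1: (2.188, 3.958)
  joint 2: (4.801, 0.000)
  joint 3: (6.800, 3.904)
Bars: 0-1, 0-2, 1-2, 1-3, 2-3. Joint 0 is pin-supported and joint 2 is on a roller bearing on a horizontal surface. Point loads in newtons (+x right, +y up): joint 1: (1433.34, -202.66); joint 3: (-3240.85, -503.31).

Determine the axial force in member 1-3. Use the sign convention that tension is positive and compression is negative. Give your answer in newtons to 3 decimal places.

N=4 nodes, M=5 members, R=3 reactions → 2N=8, M+R=8
member 0 (0-1): L=4.5225, (cx,cy)=(0.4838,0.8752)
member 1 (0-2): L=4.8010, (cx,cy)=(1.0000,0.0000)
member 2 (1-2): L=4.7427, (cx,cy)=(0.5509,-0.8345)
member 3 (1-3): L=4.6123, (cx,cy)=(0.9999,-0.0117)
member 4 (2-3): L=4.3860, (cx,cy)=(0.4558,0.8901)
solve A·x = −loads:
  F[0-1] = -1547.5904 N (compression)
  F[0-2] = -1058.7827 N (compression)
  F[1-2] = +1421.7137 N (tension)
  F[1-3] = -2965.5609 N (compression)
  F[2-3] = -604.4605 N (compression)
  Rx@0 = +1807.5100 N
  Ry@0 = +1354.4163 N
  Ry@2 = -648.4463 N

-2965.561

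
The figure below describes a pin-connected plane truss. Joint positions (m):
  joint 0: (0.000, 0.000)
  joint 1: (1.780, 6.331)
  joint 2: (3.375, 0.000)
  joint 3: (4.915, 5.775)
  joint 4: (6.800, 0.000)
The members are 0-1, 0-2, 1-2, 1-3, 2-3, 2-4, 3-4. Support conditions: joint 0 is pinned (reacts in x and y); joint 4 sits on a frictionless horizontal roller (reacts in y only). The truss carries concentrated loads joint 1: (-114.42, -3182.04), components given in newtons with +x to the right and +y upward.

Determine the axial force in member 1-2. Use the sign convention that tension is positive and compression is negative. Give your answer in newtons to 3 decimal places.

N=5 nodes, M=7 members, R=3 reactions → 2N=10, M+R=10
member 0 (0-1): L=6.5765, (cx,cy)=(0.2707,0.9627)
member 1 (0-2): L=3.3750, (cx,cy)=(1.0000,0.0000)
member 2 (1-2): L=6.5288, (cx,cy)=(0.2443,-0.9697)
member 3 (1-3): L=3.1839, (cx,cy)=(0.9846,-0.1746)
member 4 (2-3): L=5.9768, (cx,cy)=(0.2577,0.9662)
member 5 (2-4): L=3.4250, (cx,cy)=(1.0000,0.0000)
member 6 (3-4): L=6.0749, (cx,cy)=(0.3103,-0.9506)
solve A·x = −loads:
  F[0-1] = -2550.8339 N (compression)
  F[0-2] = +575.9936 N (tension)
  F[1-2] = -673.8799 N (compression)
  F[1-3] = -417.7833 N (compression)
  F[2-3] = +676.2962 N (tension)
  F[2-4] = +237.1077 N (tension)
  F[3-4] = -764.1350 N (compression)
  Rx@0 = +114.4200 N
  Ry@0 = +2455.6226 N
  Ry@4 = +726.4174 N

-673.880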